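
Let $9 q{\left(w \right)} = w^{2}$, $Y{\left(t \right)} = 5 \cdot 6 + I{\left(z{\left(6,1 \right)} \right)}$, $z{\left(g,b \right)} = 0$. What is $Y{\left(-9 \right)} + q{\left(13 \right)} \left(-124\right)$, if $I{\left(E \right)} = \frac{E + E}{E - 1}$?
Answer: $- \frac{20686}{9} \approx -2298.4$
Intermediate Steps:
$I{\left(E \right)} = \frac{2 E}{-1 + E}$
$Y{\left(t \right)} = 30$ ($Y{\left(t \right)} = 5 \cdot 6 + 2 \cdot 0 \frac{1}{-1 + 0} = 30 + 2 \cdot 0 \frac{1}{-1} = 30 + 2 \cdot 0 \left(-1\right) = 30 + 0 = 30$)
$q{\left(w \right)} = \frac{w^{2}}{9}$
$Y{\left(-9 \right)} + q{\left(13 \right)} \left(-124\right) = 30 + \frac{13^{2}}{9} \left(-124\right) = 30 + \frac{1}{9} \cdot 169 \left(-124\right) = 30 + \frac{169}{9} \left(-124\right) = 30 - \frac{20956}{9} = - \frac{20686}{9}$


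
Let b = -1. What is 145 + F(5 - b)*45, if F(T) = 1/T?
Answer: 305/2 ≈ 152.50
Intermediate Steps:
145 + F(5 - b)*45 = 145 + 45/(5 - 1*(-1)) = 145 + 45/(5 + 1) = 145 + 45/6 = 145 + (1/6)*45 = 145 + 15/2 = 305/2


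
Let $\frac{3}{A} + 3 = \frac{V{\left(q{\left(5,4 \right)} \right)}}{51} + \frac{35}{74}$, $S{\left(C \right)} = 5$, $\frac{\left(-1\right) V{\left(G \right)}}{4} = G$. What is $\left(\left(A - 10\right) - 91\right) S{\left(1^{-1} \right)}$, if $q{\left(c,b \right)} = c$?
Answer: $- \frac{5620195}{11017} \approx -510.14$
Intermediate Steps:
$V{\left(G \right)} = - 4 G$
$A = - \frac{11322}{11017}$ ($A = \frac{3}{-3 + \left(\frac{\left(-4\right) 5}{51} + \frac{35}{74}\right)} = \frac{3}{-3 + \left(\left(-20\right) \frac{1}{51} + 35 \cdot \frac{1}{74}\right)} = \frac{3}{-3 + \left(- \frac{20}{51} + \frac{35}{74}\right)} = \frac{3}{-3 + \frac{305}{3774}} = \frac{3}{- \frac{11017}{3774}} = 3 \left(- \frac{3774}{11017}\right) = - \frac{11322}{11017} \approx -1.0277$)
$\left(\left(A - 10\right) - 91\right) S{\left(1^{-1} \right)} = \left(\left(- \frac{11322}{11017} - 10\right) - 91\right) 5 = \left(- \frac{121492}{11017} - 91\right) 5 = \left(- \frac{1124039}{11017}\right) 5 = - \frac{5620195}{11017}$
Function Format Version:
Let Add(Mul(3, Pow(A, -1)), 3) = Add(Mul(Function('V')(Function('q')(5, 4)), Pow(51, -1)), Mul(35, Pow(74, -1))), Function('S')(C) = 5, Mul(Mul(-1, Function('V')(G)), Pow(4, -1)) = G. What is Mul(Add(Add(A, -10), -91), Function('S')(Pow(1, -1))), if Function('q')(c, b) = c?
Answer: Rational(-5620195, 11017) ≈ -510.14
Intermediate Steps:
Function('V')(G) = Mul(-4, G)
A = Rational(-11322, 11017) (A = Mul(3, Pow(Add(-3, Add(Mul(Mul(-4, 5), Pow(51, -1)), Mul(35, Pow(74, -1)))), -1)) = Mul(3, Pow(Add(-3, Add(Mul(-20, Rational(1, 51)), Mul(35, Rational(1, 74)))), -1)) = Mul(3, Pow(Add(-3, Add(Rational(-20, 51), Rational(35, 74))), -1)) = Mul(3, Pow(Add(-3, Rational(305, 3774)), -1)) = Mul(3, Pow(Rational(-11017, 3774), -1)) = Mul(3, Rational(-3774, 11017)) = Rational(-11322, 11017) ≈ -1.0277)
Mul(Add(Add(A, -10), -91), Function('S')(Pow(1, -1))) = Mul(Add(Add(Rational(-11322, 11017), -10), -91), 5) = Mul(Add(Rational(-121492, 11017), -91), 5) = Mul(Rational(-1124039, 11017), 5) = Rational(-5620195, 11017)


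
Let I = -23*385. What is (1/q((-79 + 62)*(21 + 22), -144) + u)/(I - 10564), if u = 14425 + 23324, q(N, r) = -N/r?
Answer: -9198125/4731763 ≈ -1.9439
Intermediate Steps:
q(N, r) = -N/r
I = -8855
u = 37749
(1/q((-79 + 62)*(21 + 22), -144) + u)/(I - 10564) = (1/(-1*(-79 + 62)*(21 + 22)/(-144)) + 37749)/(-8855 - 10564) = (1/(-1*(-17*43)*(-1/144)) + 37749)/(-19419) = (1/(-1*(-731)*(-1/144)) + 37749)*(-1/19419) = (1/(-731/144) + 37749)*(-1/19419) = (-144/731 + 37749)*(-1/19419) = (27594375/731)*(-1/19419) = -9198125/4731763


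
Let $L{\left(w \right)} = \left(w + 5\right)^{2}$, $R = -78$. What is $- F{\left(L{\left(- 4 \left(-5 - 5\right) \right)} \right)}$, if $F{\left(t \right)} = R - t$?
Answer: $2103$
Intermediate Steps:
$L{\left(w \right)} = \left(5 + w\right)^{2}$
$F{\left(t \right)} = -78 - t$
$- F{\left(L{\left(- 4 \left(-5 - 5\right) \right)} \right)} = - (-78 - \left(5 - 4 \left(-5 - 5\right)\right)^{2}) = - (-78 - \left(5 - -40\right)^{2}) = - (-78 - \left(5 + 40\right)^{2}) = - (-78 - 45^{2}) = - (-78 - 2025) = \left(-1\right) \left(-2103\right) = 2103$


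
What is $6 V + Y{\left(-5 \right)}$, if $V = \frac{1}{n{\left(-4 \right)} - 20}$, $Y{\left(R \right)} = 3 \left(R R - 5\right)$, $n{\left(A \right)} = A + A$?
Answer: $\frac{837}{14} \approx 59.786$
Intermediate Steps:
$n{\left(A \right)} = 2 A$
$Y{\left(R \right)} = -15 + 3 R^{2}$ ($Y{\left(R \right)} = 3 \left(R^{2} - 5\right) = 3 \left(-5 + R^{2}\right) = -15 + 3 R^{2}$)
$V = - \frac{1}{28}$ ($V = \frac{1}{2 \left(-4\right) - 20} = \frac{1}{-8 - 20} = \frac{1}{-28} = - \frac{1}{28} \approx -0.035714$)
$6 V + Y{\left(-5 \right)} = 6 \left(- \frac{1}{28}\right) - \left(15 - 3 \left(-5\right)^{2}\right) = - \frac{3}{14} + \left(-15 + 3 \cdot 25\right) = - \frac{3}{14} + \left(-15 + 75\right) = - \frac{3}{14} + 60 = \frac{837}{14}$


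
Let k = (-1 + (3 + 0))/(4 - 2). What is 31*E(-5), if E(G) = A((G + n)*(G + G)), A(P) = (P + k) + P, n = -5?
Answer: 6231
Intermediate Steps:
k = 1 (k = (-1 + 3)/2 = 2*(½) = 1)
A(P) = 1 + 2*P (A(P) = (P + 1) + P = (1 + P) + P = 1 + 2*P)
E(G) = 1 + 4*G*(-5 + G) (E(G) = 1 + 2*((G - 5)*(G + G)) = 1 + 2*((-5 + G)*(2*G)) = 1 + 2*(2*G*(-5 + G)) = 1 + 4*G*(-5 + G))
31*E(-5) = 31*(1 + 4*(-5)*(-5 - 5)) = 31*(1 + 4*(-5)*(-10)) = 31*(1 + 200) = 31*201 = 6231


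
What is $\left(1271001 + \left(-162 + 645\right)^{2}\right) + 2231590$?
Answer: $3735880$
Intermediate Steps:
$\left(1271001 + \left(-162 + 645\right)^{2}\right) + 2231590 = \left(1271001 + 483^{2}\right) + 2231590 = \left(1271001 + 233289\right) + 2231590 = 1504290 + 2231590 = 3735880$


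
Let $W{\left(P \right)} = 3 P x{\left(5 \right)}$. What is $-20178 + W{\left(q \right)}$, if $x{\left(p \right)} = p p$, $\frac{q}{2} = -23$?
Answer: $-23628$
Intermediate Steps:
$q = -46$ ($q = 2 \left(-23\right) = -46$)
$x{\left(p \right)} = p^{2}$
$W{\left(P \right)} = 75 P$ ($W{\left(P \right)} = 3 P 5^{2} = 3 P 25 = 75 P$)
$-20178 + W{\left(q \right)} = -20178 + 75 \left(-46\right) = -20178 - 3450 = -23628$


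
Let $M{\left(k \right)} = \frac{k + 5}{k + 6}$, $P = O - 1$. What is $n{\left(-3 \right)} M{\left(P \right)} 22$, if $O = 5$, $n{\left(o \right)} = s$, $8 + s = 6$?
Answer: $- \frac{198}{5} \approx -39.6$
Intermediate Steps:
$s = -2$ ($s = -8 + 6 = -2$)
$n{\left(o \right)} = -2$
$P = 4$ ($P = 5 - 1 = 4$)
$M{\left(k \right)} = \frac{5 + k}{6 + k}$
$n{\left(-3 \right)} M{\left(P \right)} 22 = - 2 \frac{5 + 4}{6 + 4} \cdot 22 = - 2 \cdot \frac{1}{10} \cdot 9 \cdot 22 = \left(-2\right) \frac{9}{10} \cdot 22 = \left(- \frac{9}{5}\right) 22 = - \frac{198}{5}$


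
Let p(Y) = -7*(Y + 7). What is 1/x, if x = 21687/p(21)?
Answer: -196/21687 ≈ -0.0090377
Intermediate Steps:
p(Y) = -49 - 7*Y (p(Y) = -7*(7 + Y) = -49 - 7*Y)
x = -21687/196 (x = 21687/(-49 - 7*21) = 21687/(-49 - 147) = 21687/(-196) = 21687*(-1/196) = -21687/196 ≈ -110.65)
1/x = 1/(-21687/196) = -196/21687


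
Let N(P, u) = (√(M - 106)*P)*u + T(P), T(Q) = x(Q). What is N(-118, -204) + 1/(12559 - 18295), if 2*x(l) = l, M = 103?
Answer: -338425/5736 + 24072*I*√3 ≈ -59.0 + 41694.0*I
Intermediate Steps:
x(l) = l/2
T(Q) = Q/2
N(P, u) = P/2 + I*P*u*√3 (N(P, u) = (√(103 - 106)*P)*u + P/2 = (√(-3)*P)*u + P/2 = ((I*√3)*P)*u + P/2 = (I*P*√3)*u + P/2 = I*P*u*√3 + P/2 = P/2 + I*P*u*√3)
N(-118, -204) + 1/(12559 - 18295) = -118*(½ + I*(-204)*√3) + 1/(12559 - 18295) = -118*(½ - 204*I*√3) + 1/(-5736) = (-59 + 24072*I*√3) - 1/5736 = -338425/5736 + 24072*I*√3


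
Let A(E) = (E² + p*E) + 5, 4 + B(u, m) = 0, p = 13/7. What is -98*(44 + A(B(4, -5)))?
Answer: -5642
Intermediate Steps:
p = 13/7 (p = 13*(⅐) = 13/7 ≈ 1.8571)
B(u, m) = -4 (B(u, m) = -4 + 0 = -4)
A(E) = 5 + E² + 13*E/7 (A(E) = (E² + 13*E/7) + 5 = 5 + E² + 13*E/7)
-98*(44 + A(B(4, -5))) = -98*(44 + (5 + (-4)² + (13/7)*(-4))) = -98*(44 + (5 + 16 - 52/7)) = -98*(44 + 95/7) = -98*403/7 = -5642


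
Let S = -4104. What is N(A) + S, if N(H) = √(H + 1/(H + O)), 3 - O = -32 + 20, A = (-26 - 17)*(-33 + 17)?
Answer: -4104 + √340016495/703 ≈ -4077.8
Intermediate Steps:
A = 688 (A = -43*(-16) = 688)
O = 15 (O = 3 - (-32 + 20) = 3 - 1*(-12) = 3 + 12 = 15)
N(H) = √(H + 1/(15 + H)) (N(H) = √(H + 1/(H + 15)) = √(H + 1/(15 + H)))
N(A) + S = √((1 + 688*(15 + 688))/(15 + 688)) - 4104 = √((1 + 688*703)/703) - 4104 = √((1 + 483664)/703) - 4104 = √((1/703)*483665) - 4104 = √(483665/703) - 4104 = √340016495/703 - 4104 = -4104 + √340016495/703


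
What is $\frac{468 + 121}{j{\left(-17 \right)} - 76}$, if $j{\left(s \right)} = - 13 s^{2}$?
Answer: $- \frac{589}{3833} \approx -0.15367$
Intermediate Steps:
$\frac{468 + 121}{j{\left(-17 \right)} - 76} = \frac{468 + 121}{- 13 \left(-17\right)^{2} - 76} = \frac{589}{\left(-13\right) 289 - 76} = \frac{589}{-3757 - 76} = \frac{589}{-3833} = 589 \left(- \frac{1}{3833}\right) = - \frac{589}{3833}$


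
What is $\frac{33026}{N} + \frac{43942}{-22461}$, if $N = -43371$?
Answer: $- \frac{882535156}{324718677} \approx -2.7178$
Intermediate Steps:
$\frac{33026}{N} + \frac{43942}{-22461} = \frac{33026}{-43371} + \frac{43942}{-22461} = 33026 \left(- \frac{1}{43371}\right) + 43942 \left(- \frac{1}{22461}\right) = - \frac{33026}{43371} - \frac{43942}{22461} = - \frac{882535156}{324718677}$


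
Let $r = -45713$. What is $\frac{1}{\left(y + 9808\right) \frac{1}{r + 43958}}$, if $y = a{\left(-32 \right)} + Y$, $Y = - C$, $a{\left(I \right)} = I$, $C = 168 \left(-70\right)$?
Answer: $- \frac{1755}{21536} \approx -0.081491$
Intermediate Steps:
$C = -11760$
$Y = 11760$ ($Y = \left(-1\right) \left(-11760\right) = 11760$)
$y = 11728$ ($y = -32 + 11760 = 11728$)
$\frac{1}{\left(y + 9808\right) \frac{1}{r + 43958}} = \frac{1}{\left(11728 + 9808\right) \frac{1}{-45713 + 43958}} = \frac{1}{21536 \frac{1}{-1755}} = \frac{1}{21536 \left(- \frac{1}{1755}\right)} = \frac{1}{- \frac{21536}{1755}} = - \frac{1755}{21536}$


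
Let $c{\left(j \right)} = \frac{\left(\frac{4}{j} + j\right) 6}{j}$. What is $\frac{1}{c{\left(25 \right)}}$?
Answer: $\frac{625}{3774} \approx 0.16561$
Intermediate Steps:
$c{\left(j \right)} = \frac{6 j + \frac{24}{j}}{j}$ ($c{\left(j \right)} = \frac{\left(j + \frac{4}{j}\right) 6}{j} = \frac{6 j + \frac{24}{j}}{j}$)
$\frac{1}{c{\left(25 \right)}} = \frac{1}{6 + \frac{24}{625}} = \frac{1}{\frac{3774}{625}} = \frac{625}{3774}$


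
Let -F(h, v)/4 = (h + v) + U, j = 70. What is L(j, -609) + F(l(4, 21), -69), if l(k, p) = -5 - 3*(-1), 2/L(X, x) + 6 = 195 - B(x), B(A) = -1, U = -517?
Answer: 223441/95 ≈ 2352.0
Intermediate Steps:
L(X, x) = 1/95 (L(X, x) = 2/(-6 + (195 - 1*(-1))) = 2/(-6 + (195 + 1)) = 2/(-6 + 196) = 2/190 = 2*(1/190) = 1/95)
l(k, p) = -2 (l(k, p) = -5 + 3 = -2)
F(h, v) = 2068 - 4*h - 4*v (F(h, v) = -4*((h + v) - 517) = -4*(-517 + h + v) = 2068 - 4*h - 4*v)
L(j, -609) + F(l(4, 21), -69) = 1/95 + (2068 - 4*(-2) - 4*(-69)) = 1/95 + (2068 + 8 + 276) = 1/95 + 2352 = 223441/95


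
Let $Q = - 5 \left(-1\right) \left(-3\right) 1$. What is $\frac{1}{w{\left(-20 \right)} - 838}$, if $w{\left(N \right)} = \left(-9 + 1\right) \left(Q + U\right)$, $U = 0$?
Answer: $- \frac{1}{718} \approx -0.0013928$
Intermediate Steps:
$Q = -15$ ($Q = - 5 \cdot 3 \cdot 1 = \left(-5\right) 3 = -15$)
$w{\left(N \right)} = 120$ ($w{\left(N \right)} = \left(-9 + 1\right) \left(-15 + 0\right) = \left(-8\right) \left(-15\right) = 120$)
$\frac{1}{w{\left(-20 \right)} - 838} = \frac{1}{120 - 838} = \frac{1}{-718} = - \frac{1}{718}$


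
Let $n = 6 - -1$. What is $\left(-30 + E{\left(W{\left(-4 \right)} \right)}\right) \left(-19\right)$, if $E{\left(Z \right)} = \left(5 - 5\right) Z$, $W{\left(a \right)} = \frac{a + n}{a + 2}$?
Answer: $570$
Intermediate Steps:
$n = 7$ ($n = 6 + 1 = 7$)
$W{\left(a \right)} = \frac{7 + a}{2 + a}$ ($W{\left(a \right)} = \frac{a + 7}{a + 2} = \frac{7 + a}{2 + a}$)
$E{\left(Z \right)} = 0$ ($E{\left(Z \right)} = 0 Z = 0$)
$\left(-30 + E{\left(W{\left(-4 \right)} \right)}\right) \left(-19\right) = \left(-30 + 0\right) \left(-19\right) = \left(-30\right) \left(-19\right) = 570$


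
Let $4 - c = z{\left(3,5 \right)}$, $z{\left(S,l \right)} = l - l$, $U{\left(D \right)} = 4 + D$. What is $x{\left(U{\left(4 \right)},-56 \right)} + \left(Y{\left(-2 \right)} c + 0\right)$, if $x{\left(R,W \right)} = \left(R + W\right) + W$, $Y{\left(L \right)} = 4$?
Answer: $-88$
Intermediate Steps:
$z{\left(S,l \right)} = 0$
$c = 4$ ($c = 4 - 0 = 4 + 0 = 4$)
$x{\left(R,W \right)} = R + 2 W$
$x{\left(U{\left(4 \right)},-56 \right)} + \left(Y{\left(-2 \right)} c + 0\right) = \left(\left(4 + 4\right) + 2 \left(-56\right)\right) + \left(4 \cdot 4 + 0\right) = \left(8 - 112\right) + \left(16 + 0\right) = -104 + 16 = -88$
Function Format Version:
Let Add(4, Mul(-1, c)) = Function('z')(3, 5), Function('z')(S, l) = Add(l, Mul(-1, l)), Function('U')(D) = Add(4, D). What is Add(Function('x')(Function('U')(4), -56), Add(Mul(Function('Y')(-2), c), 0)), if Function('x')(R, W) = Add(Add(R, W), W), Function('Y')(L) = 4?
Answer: -88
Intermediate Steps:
Function('z')(S, l) = 0
c = 4 (c = Add(4, Mul(-1, 0)) = Add(4, 0) = 4)
Function('x')(R, W) = Add(R, Mul(2, W))
Add(Function('x')(Function('U')(4), -56), Add(Mul(Function('Y')(-2), c), 0)) = Add(Add(Add(4, 4), Mul(2, -56)), Add(Mul(4, 4), 0)) = Add(Add(8, -112), Add(16, 0)) = Add(-104, 16) = -88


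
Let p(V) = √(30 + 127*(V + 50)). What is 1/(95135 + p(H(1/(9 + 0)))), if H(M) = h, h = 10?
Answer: 19027/1810132115 - 3*√34/1810132115 ≈ 1.0502e-5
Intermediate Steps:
H(M) = 10
p(V) = √(6380 + 127*V) (p(V) = √(30 + 127*(50 + V)) = √(30 + (6350 + 127*V)) = √(6380 + 127*V))
1/(95135 + p(H(1/(9 + 0)))) = 1/(95135 + √(6380 + 127*10)) = 1/(95135 + √(6380 + 1270)) = 1/(95135 + √7650) = 1/(95135 + 15*√34)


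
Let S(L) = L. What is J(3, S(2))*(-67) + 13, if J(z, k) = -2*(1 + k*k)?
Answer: 683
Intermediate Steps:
J(z, k) = -2 - 2*k**2 (J(z, k) = -2*(1 + k**2) = -2 - 2*k**2)
J(3, S(2))*(-67) + 13 = (-2 - 2*2**2)*(-67) + 13 = (-2 - 2*4)*(-67) + 13 = (-2 - 8)*(-67) + 13 = -10*(-67) + 13 = 670 + 13 = 683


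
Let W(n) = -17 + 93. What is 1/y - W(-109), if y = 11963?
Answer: -909187/11963 ≈ -76.000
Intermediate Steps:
W(n) = 76
1/y - W(-109) = 1/11963 - 1*76 = 1/11963 - 76 = -909187/11963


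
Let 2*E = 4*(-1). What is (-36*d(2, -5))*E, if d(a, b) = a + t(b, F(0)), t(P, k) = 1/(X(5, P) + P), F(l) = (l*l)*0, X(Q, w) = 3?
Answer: 108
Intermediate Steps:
F(l) = 0 (F(l) = l²*0 = 0)
t(P, k) = 1/(3 + P)
E = -2 (E = (4*(-1))/2 = (½)*(-4) = -2)
d(a, b) = a + 1/(3 + b)
(-36*d(2, -5))*E = -36*(1 + 2*(3 - 5))/(3 - 5)*(-2) = -36*(1 + 2*(-2))/(-2)*(-2) = -(-18)*(1 - 4)*(-2) = -(-18)*(-3)*(-2) = -36*3/2*(-2) = -54*(-2) = 108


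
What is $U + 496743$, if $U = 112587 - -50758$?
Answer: $660088$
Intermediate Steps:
$U = 163345$ ($U = 112587 + 50758 = 163345$)
$U + 496743 = 163345 + 496743 = 660088$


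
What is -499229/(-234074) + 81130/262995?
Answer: 30057030895/12312058326 ≈ 2.4413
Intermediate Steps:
-499229/(-234074) + 81130/262995 = -499229*(-1/234074) + 81130*(1/262995) = 499229/234074 + 16226/52599 = 30057030895/12312058326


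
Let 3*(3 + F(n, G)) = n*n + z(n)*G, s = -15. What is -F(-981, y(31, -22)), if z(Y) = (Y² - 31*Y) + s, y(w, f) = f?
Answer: 6959434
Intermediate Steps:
z(Y) = -15 + Y² - 31*Y (z(Y) = (Y² - 31*Y) - 15 = -15 + Y² - 31*Y)
F(n, G) = -3 + n²/3 + G*(-15 + n² - 31*n)/3 (F(n, G) = -3 + (n*n + (-15 + n² - 31*n)*G)/3 = -3 + (n² + G*(-15 + n² - 31*n))/3 = -3 + (n²/3 + G*(-15 + n² - 31*n)/3) = -3 + n²/3 + G*(-15 + n² - 31*n)/3)
-F(-981, y(31, -22)) = -(-3 + (⅓)*(-981)² - ⅓*(-22)*(15 - 1*(-981)² + 31*(-981))) = -(-3 + (⅓)*962361 - ⅓*(-22)*(15 - 1*962361 - 30411)) = -(-3 + 320787 - ⅓*(-22)*(15 - 962361 - 30411)) = -(-3 + 320787 - ⅓*(-22)*(-992757)) = -(-3 + 320787 - 7280218) = -1*(-6959434) = 6959434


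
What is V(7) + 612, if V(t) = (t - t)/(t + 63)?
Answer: 612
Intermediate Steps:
V(t) = 0 (V(t) = 0/(63 + t) = 0)
V(7) + 612 = 0 + 612 = 612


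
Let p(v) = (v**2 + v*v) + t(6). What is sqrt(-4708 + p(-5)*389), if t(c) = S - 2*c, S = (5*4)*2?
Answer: sqrt(25634) ≈ 160.11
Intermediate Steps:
S = 40 (S = 20*2 = 40)
t(c) = 40 - 2*c
p(v) = 28 + 2*v**2 (p(v) = (v**2 + v*v) + (40 - 2*6) = (v**2 + v**2) + (40 - 12) = 2*v**2 + 28 = 28 + 2*v**2)
sqrt(-4708 + p(-5)*389) = sqrt(-4708 + (28 + 2*(-5)**2)*389) = sqrt(-4708 + (28 + 2*25)*389) = sqrt(-4708 + (28 + 50)*389) = sqrt(-4708 + 78*389) = sqrt(-4708 + 30342) = sqrt(25634)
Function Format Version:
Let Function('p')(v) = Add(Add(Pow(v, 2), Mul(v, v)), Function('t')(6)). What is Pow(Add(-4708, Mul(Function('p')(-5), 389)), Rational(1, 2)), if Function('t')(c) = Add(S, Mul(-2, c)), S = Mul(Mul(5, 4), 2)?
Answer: Pow(25634, Rational(1, 2)) ≈ 160.11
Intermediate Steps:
S = 40 (S = Mul(20, 2) = 40)
Function('t')(c) = Add(40, Mul(-2, c))
Function('p')(v) = Add(28, Mul(2, Pow(v, 2))) (Function('p')(v) = Add(Add(Pow(v, 2), Mul(v, v)), Add(40, Mul(-2, 6))) = Add(Add(Pow(v, 2), Pow(v, 2)), Add(40, -12)) = Add(Mul(2, Pow(v, 2)), 28) = Add(28, Mul(2, Pow(v, 2))))
Pow(Add(-4708, Mul(Function('p')(-5), 389)), Rational(1, 2)) = Pow(Add(-4708, Mul(Add(28, Mul(2, Pow(-5, 2))), 389)), Rational(1, 2)) = Pow(Add(-4708, Mul(Add(28, Mul(2, 25)), 389)), Rational(1, 2)) = Pow(Add(-4708, Mul(Add(28, 50), 389)), Rational(1, 2)) = Pow(Add(-4708, Mul(78, 389)), Rational(1, 2)) = Pow(Add(-4708, 30342), Rational(1, 2)) = Pow(25634, Rational(1, 2))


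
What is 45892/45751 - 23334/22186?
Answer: -24696961/507515843 ≈ -0.048662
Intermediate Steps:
45892/45751 - 23334/22186 = 45892*(1/45751) - 23334*1/22186 = 45892/45751 - 11667/11093 = -24696961/507515843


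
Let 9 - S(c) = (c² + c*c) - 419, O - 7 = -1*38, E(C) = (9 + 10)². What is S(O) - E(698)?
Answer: -1855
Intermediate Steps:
E(C) = 361 (E(C) = 19² = 361)
O = -31 (O = 7 - 1*38 = 7 - 38 = -31)
S(c) = 428 - 2*c² (S(c) = 9 - ((c² + c*c) - 419) = 9 - ((c² + c²) - 419) = 9 - (2*c² - 419) = 9 - (-419 + 2*c²) = 9 + (419 - 2*c²) = 428 - 2*c²)
S(O) - E(698) = (428 - 2*(-31)²) - 1*361 = (428 - 2*961) - 361 = (428 - 1922) - 361 = -1494 - 361 = -1855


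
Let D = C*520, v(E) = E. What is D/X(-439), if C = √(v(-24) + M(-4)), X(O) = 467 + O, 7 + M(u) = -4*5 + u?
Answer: 130*I*√55/7 ≈ 137.73*I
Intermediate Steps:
M(u) = -27 + u (M(u) = -7 + (-4*5 + u) = -7 + (-20 + u) = -27 + u)
C = I*√55 (C = √(-24 + (-27 - 4)) = √(-24 - 31) = √(-55) = I*√55 ≈ 7.4162*I)
D = 520*I*√55 (D = (I*√55)*520 = 520*I*√55 ≈ 3856.4*I)
D/X(-439) = (520*I*√55)/(467 - 439) = (520*I*√55)/28 = (520*I*√55)*(1/28) = 130*I*√55/7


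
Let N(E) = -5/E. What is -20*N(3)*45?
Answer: 1500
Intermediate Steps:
-20*N(3)*45 = -(-100)/3*45 = -20*(-5/3)*45 = (100/3)*45 = 1500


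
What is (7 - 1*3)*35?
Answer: 140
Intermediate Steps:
(7 - 1*3)*35 = (7 - 3)*35 = 4*35 = 140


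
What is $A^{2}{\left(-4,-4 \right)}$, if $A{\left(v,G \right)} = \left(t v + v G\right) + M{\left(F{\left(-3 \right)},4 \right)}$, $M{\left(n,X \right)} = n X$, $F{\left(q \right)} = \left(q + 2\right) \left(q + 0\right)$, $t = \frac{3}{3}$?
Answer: $576$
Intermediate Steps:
$t = 1$ ($t = 3 \cdot \frac{1}{3} = 1$)
$F{\left(q \right)} = q \left(2 + q\right)$ ($F{\left(q \right)} = \left(2 + q\right) q = q \left(2 + q\right)$)
$M{\left(n,X \right)} = X n$
$A{\left(v,G \right)} = 12 + v + G v$ ($A{\left(v,G \right)} = \left(1 v + v G\right) + 4 \left(- 3 \left(2 - 3\right)\right) = \left(v + G v\right) + 4 \left(\left(-3\right) \left(-1\right)\right) = \left(v + G v\right) + 4 \cdot 3 = \left(v + G v\right) + 12 = 12 + v + G v$)
$A^{2}{\left(-4,-4 \right)} = \left(12 - 4 - -16\right)^{2} = \left(12 - 4 + 16\right)^{2} = 24^{2} = 576$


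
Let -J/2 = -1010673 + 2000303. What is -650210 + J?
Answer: -2629470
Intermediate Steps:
J = -1979260 (J = -2*(-1010673 + 2000303) = -2*989630 = -1979260)
-650210 + J = -650210 - 1979260 = -2629470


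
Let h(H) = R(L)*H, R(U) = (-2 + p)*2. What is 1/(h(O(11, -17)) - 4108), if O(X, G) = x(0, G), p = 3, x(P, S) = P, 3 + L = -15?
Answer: -1/4108 ≈ -0.00024343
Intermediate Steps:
L = -18 (L = -3 - 15 = -18)
O(X, G) = 0
R(U) = 2 (R(U) = (-2 + 3)*2 = 1*2 = 2)
h(H) = 2*H
1/(h(O(11, -17)) - 4108) = 1/(2*0 - 4108) = 1/(0 - 4108) = 1/(-4108) = -1/4108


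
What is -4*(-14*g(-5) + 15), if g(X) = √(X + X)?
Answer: -60 + 56*I*√10 ≈ -60.0 + 177.09*I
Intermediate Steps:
g(X) = √2*√X (g(X) = √(2*X) = √2*√X)
-4*(-14*g(-5) + 15) = -4*(-14*√2*√(-5) + 15) = -4*(-14*√2*I*√5 + 15) = -4*(-14*I*√10 + 15) = -4*(15 - 14*I*√10) = -60 + 56*I*√10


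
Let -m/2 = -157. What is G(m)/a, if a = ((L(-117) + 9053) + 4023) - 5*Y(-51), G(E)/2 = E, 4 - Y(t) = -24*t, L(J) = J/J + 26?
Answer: 628/19203 ≈ 0.032703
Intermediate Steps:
L(J) = 27 (L(J) = 1 + 26 = 27)
Y(t) = 4 + 24*t (Y(t) = 4 - (-24)*t = 4 + 24*t)
m = 314 (m = -2*(-157) = 314)
G(E) = 2*E
a = 19203 (a = ((27 + 9053) + 4023) - 5*(4 + 24*(-51)) = (9080 + 4023) - 5*(4 - 1224) = 13103 - 5*(-1220) = 13103 - 1*(-6100) = 13103 + 6100 = 19203)
G(m)/a = (2*314)/19203 = 628*(1/19203) = 628/19203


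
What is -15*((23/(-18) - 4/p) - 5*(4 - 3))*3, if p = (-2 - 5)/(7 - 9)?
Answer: 4675/14 ≈ 333.93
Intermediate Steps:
p = 7/2 (p = -7/(-2) = -7*(-½) = 7/2 ≈ 3.5000)
-15*((23/(-18) - 4/p) - 5*(4 - 3))*3 = -15*((23/(-18) - 4/7/2) - 5*(4 - 3))*3 = -15*((23*(-1/18) - 4*2/7) - 5*1)*3 = -15*((-23/18 - 8/7) - 5)*3 = -15*(-305/126 - 5)*3 = -15*(-935/126)*3 = (4675/42)*3 = 4675/14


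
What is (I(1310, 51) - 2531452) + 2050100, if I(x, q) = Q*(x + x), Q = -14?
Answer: -518032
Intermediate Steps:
I(x, q) = -28*x (I(x, q) = -14*(x + x) = -28*x)
(I(1310, 51) - 2531452) + 2050100 = (-28*1310 - 2531452) + 2050100 = (-36680 - 2531452) + 2050100 = -2568132 + 2050100 = -518032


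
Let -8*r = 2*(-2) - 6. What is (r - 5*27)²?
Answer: 286225/16 ≈ 17889.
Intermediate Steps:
r = 5/4 (r = -(2*(-2) - 6)/8 = -(-4 - 6)/8 = -⅛*(-10) = 5/4 ≈ 1.2500)
(r - 5*27)² = (5/4 - 5*27)² = (5/4 - 135)² = (-535/4)² = 286225/16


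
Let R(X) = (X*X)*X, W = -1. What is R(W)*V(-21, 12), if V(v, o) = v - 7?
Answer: 28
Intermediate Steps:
V(v, o) = -7 + v
R(X) = X**3 (R(X) = X**2*X = X**3)
R(W)*V(-21, 12) = (-1)**3*(-7 - 21) = -1*(-28) = 28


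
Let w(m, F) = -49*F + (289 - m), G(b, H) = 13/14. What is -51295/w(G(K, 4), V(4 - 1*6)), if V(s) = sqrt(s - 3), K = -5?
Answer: -2896218290/18618069 - 492637180*I*sqrt(5)/18618069 ≈ -155.56 - 59.167*I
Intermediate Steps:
V(s) = sqrt(-3 + s)
G(b, H) = 13/14 (G(b, H) = 13*(1/14) = 13/14)
w(m, F) = 289 - m - 49*F
-51295/w(G(K, 4), V(4 - 1*6)) = -51295/(289 - 1*13/14 - 49*sqrt(-3 + (4 - 1*6))) = -51295/(289 - 13/14 - 49*sqrt(-3 + (4 - 6))) = -51295/(289 - 13/14 - 49*sqrt(-3 - 2)) = -51295/(289 - 13/14 - 49*I*sqrt(5)) = -51295/(4033/14 - 49*I*sqrt(5))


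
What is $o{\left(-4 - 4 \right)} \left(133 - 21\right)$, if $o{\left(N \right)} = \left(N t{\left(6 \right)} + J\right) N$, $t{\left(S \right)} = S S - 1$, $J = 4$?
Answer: $247296$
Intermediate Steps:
$t{\left(S \right)} = -1 + S^{2}$ ($t{\left(S \right)} = S^{2} - 1 = -1 + S^{2}$)
$o{\left(N \right)} = N \left(4 + 35 N\right)$ ($o{\left(N \right)} = \left(N \left(-1 + 6^{2}\right) + 4\right) N = \left(N \left(-1 + 36\right) + 4\right) N = \left(N 35 + 4\right) N = \left(35 N + 4\right) N = \left(4 + 35 N\right) N = N \left(4 + 35 N\right)$)
$o{\left(-4 - 4 \right)} \left(133 - 21\right) = \left(-4 - 4\right) \left(4 + 35 \left(-4 - 4\right)\right) \left(133 - 21\right) = - 8 \left(4 + 35 \left(-8\right)\right) 112 = - 8 \left(4 - 280\right) 112 = \left(-8\right) \left(-276\right) 112 = 2208 \cdot 112 = 247296$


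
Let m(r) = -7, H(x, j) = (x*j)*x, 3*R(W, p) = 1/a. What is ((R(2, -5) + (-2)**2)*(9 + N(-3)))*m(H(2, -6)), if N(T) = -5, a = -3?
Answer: -980/9 ≈ -108.89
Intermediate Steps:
R(W, p) = -1/9 (R(W, p) = (1/3)/(-3) = (1/3)*(-1/3) = -1/9)
H(x, j) = j*x**2 (H(x, j) = (j*x)*x = j*x**2)
((R(2, -5) + (-2)**2)*(9 + N(-3)))*m(H(2, -6)) = ((-1/9 + (-2)**2)*(9 - 5))*(-7) = ((-1/9 + 4)*4)*(-7) = ((35/9)*4)*(-7) = (140/9)*(-7) = -980/9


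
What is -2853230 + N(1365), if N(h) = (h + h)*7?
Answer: -2834120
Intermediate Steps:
N(h) = 14*h (N(h) = (2*h)*7 = 14*h)
-2853230 + N(1365) = -2853230 + 14*1365 = -2853230 + 19110 = -2834120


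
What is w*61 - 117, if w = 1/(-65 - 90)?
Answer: -18196/155 ≈ -117.39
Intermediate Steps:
w = -1/155 (w = 1/(-155) = -1/155 ≈ -0.0064516)
w*61 - 117 = -1/155*61 - 117 = -61/155 - 117 = -18196/155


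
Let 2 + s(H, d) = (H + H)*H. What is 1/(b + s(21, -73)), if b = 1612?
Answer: 1/2492 ≈ 0.00040128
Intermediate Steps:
s(H, d) = -2 + 2*H² (s(H, d) = -2 + (H + H)*H = -2 + (2*H)*H = -2 + 2*H²)
1/(b + s(21, -73)) = 1/(1612 + (-2 + 2*21²)) = 1/(1612 + (-2 + 2*441)) = 1/(1612 + (-2 + 882)) = 1/(1612 + 880) = 1/2492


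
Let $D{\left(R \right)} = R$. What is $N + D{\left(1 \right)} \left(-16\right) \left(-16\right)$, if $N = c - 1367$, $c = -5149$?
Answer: $-6260$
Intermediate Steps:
$N = -6516$ ($N = -5149 - 1367 = -6516$)
$N + D{\left(1 \right)} \left(-16\right) \left(-16\right) = -6516 + 1 \left(-16\right) \left(-16\right) = -6516 - -256 = -6516 + 256 = -6260$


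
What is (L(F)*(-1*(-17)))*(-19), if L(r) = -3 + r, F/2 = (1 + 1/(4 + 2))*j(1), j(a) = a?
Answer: 646/3 ≈ 215.33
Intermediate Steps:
F = 7/3 (F = 2*((1 + 1/(4 + 2))*1) = 2*((1 + 1/6)*1) = 2*((1 + ⅙)*1) = 2*((7/6)*1) = 2*(7/6) = 7/3 ≈ 2.3333)
(L(F)*(-1*(-17)))*(-19) = ((-3 + 7/3)*(-1*(-17)))*(-19) = -⅔*17*(-19) = -34/3*(-19) = 646/3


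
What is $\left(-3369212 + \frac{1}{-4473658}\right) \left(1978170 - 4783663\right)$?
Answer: $\frac{42286360562272311021}{4473658} \approx 9.4523 \cdot 10^{12}$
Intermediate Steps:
$\left(-3369212 + \frac{1}{-4473658}\right) \left(1978170 - 4783663\right) = \left(-3369212 - \frac{1}{4473658}\right) \left(-2805493\right) = \left(- \frac{15072702217497}{4473658}\right) \left(-2805493\right) = \frac{42286360562272311021}{4473658}$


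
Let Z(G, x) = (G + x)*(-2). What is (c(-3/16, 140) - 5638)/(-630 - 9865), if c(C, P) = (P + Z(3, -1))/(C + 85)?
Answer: 1529718/2848343 ≈ 0.53706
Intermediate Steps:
Z(G, x) = -2*G - 2*x
c(C, P) = (-4 + P)/(85 + C) (c(C, P) = (P + (-2*3 - 2*(-1)))/(C + 85) = (P + (-6 + 2))/(85 + C) = (P - 4)/(85 + C) = (-4 + P)/(85 + C))
(c(-3/16, 140) - 5638)/(-630 - 9865) = ((-4 + 140)/(85 - 3/16) - 5638)/(-630 - 9865) = (136/(85 - 3*1/16) - 5638)/(-10495) = (136/(85 - 3/16) - 5638)*(-1/10495) = (136/(1357/16) - 5638)*(-1/10495) = ((16/1357)*136 - 5638)*(-1/10495) = (2176/1357 - 5638)*(-1/10495) = -7648590/1357*(-1/10495) = 1529718/2848343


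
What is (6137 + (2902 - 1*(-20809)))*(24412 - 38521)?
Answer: -421125432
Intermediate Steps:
(6137 + (2902 - 1*(-20809)))*(24412 - 38521) = (6137 + (2902 + 20809))*(-14109) = (6137 + 23711)*(-14109) = 29848*(-14109) = -421125432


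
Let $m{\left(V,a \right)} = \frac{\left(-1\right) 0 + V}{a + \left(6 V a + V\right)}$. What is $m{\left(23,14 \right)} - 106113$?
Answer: $- \frac{208936474}{1969} \approx -1.0611 \cdot 10^{5}$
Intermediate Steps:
$m{\left(V,a \right)} = \frac{V}{V + a + 6 V a}$ ($m{\left(V,a \right)} = \frac{0 + V}{a + \left(6 V a + V\right)} = \frac{V}{a + \left(V + 6 V a\right)} = \frac{V}{V + a + 6 V a}$)
$m{\left(23,14 \right)} - 106113 = \frac{23}{23 + 14 + 6 \cdot 23 \cdot 14} - 106113 = \frac{23}{23 + 14 + 1932} - 106113 = \frac{23}{1969} - 106113 = - \frac{208936474}{1969}$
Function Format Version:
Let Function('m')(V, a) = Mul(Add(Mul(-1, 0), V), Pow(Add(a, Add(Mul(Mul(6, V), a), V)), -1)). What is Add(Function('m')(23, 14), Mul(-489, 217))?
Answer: Rational(-208936474, 1969) ≈ -1.0611e+5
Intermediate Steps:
Function('m')(V, a) = Mul(V, Pow(Add(V, a, Mul(6, V, a)), -1)) (Function('m')(V, a) = Mul(Add(0, V), Pow(Add(a, Add(Mul(6, V, a), V)), -1)) = Mul(V, Pow(Add(a, Add(V, Mul(6, V, a))), -1)) = Mul(V, Pow(Add(V, a, Mul(6, V, a)), -1)))
Add(Function('m')(23, 14), Mul(-489, 217)) = Add(Mul(23, Pow(Add(23, 14, Mul(6, 23, 14)), -1)), Mul(-489, 217)) = Add(Mul(23, Pow(Add(23, 14, 1932), -1)), -106113) = Add(Mul(23, Pow(1969, -1)), -106113) = Add(Mul(23, Rational(1, 1969)), -106113) = Add(Rational(23, 1969), -106113) = Rational(-208936474, 1969)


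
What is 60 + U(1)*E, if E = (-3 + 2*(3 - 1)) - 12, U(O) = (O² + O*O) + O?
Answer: 27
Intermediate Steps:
U(O) = O + 2*O² (U(O) = (O² + O²) + O = 2*O² + O = O + 2*O²)
E = -11 (E = (-3 + 2*2) - 12 = (-3 + 4) - 12 = 1 - 12 = -11)
60 + U(1)*E = 60 + (1*(1 + 2*1))*(-11) = 60 + (1*(1 + 2))*(-11) = 60 + (1*3)*(-11) = 60 + 3*(-11) = 60 - 33 = 27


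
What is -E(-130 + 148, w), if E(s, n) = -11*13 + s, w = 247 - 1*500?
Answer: 125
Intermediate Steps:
w = -253 (w = 247 - 500 = -253)
E(s, n) = -143 + s
-E(-130 + 148, w) = -(-143 + (-130 + 148)) = -(-143 + 18) = -1*(-125) = 125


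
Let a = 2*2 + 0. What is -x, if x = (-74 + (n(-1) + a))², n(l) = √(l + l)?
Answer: -4898 + 140*I*√2 ≈ -4898.0 + 197.99*I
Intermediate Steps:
a = 4 (a = 4 + 0 = 4)
n(l) = √2*√l (n(l) = √(2*l) = √2*√l)
x = (-70 + I*√2)² (x = (-74 + (√2*√(-1) + 4))² = (-74 + (√2*I + 4))² = (-74 + (I*√2 + 4))² = (-74 + (4 + I*√2))² = (-70 + I*√2)² ≈ 4898.0 - 197.99*I)
-x = -(-70 + I*√2)²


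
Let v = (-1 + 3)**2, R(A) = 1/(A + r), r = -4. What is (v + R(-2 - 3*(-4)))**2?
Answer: 625/36 ≈ 17.361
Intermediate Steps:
R(A) = 1/(-4 + A) (R(A) = 1/(A - 4) = 1/(-4 + A))
v = 4 (v = 2**2 = 4)
(v + R(-2 - 3*(-4)))**2 = (4 + 1/(-4 + (-2 - 3*(-4))))**2 = (4 + 1/(-4 + (-2 + 12)))**2 = (4 + 1/(-4 + 10))**2 = (4 + 1/6)**2 = (25/6)**2 = 625/36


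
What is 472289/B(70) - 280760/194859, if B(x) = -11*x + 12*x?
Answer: 13144301293/1948590 ≈ 6745.5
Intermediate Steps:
B(x) = x
472289/B(70) - 280760/194859 = 472289/70 - 280760/194859 = 13144301293/1948590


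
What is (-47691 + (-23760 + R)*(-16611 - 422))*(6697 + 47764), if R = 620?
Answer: 21462858389269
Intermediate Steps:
(-47691 + (-23760 + R)*(-16611 - 422))*(6697 + 47764) = (-47691 + (-23760 + 620)*(-16611 - 422))*(6697 + 47764) = (-47691 - 23140*(-17033))*54461 = (-47691 + 394143620)*54461 = 394095929*54461 = 21462858389269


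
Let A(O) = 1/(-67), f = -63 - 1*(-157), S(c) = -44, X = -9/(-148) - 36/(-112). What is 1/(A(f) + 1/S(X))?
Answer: -2948/111 ≈ -26.559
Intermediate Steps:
X = 99/259 (X = -9*(-1/148) - 36*(-1/112) = 9/148 + 9/28 = 99/259 ≈ 0.38224)
f = 94 (f = -63 + 157 = 94)
A(O) = -1/67 (A(O) = 1*(-1/67) = -1/67)
1/(A(f) + 1/S(X)) = 1/(-1/67 + 1/(-44)) = 1/(-1/67 - 1/44) = 1/(-111/2948) = -2948/111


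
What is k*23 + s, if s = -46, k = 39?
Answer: 851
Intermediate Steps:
k*23 + s = 39*23 - 46 = 897 - 46 = 851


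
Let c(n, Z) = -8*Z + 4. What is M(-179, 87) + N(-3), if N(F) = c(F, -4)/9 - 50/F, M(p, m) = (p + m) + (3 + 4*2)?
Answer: -181/3 ≈ -60.333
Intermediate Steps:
c(n, Z) = 4 - 8*Z
M(p, m) = 11 + m + p (M(p, m) = (m + p) + (3 + 8) = (m + p) + 11 = 11 + m + p)
N(F) = 4 - 50/F (N(F) = (4 - 8*(-4))/9 - 50/F = (4 + 32)*(⅑) - 50/F = 36*(⅑) - 50/F = 4 - 50/F)
M(-179, 87) + N(-3) = (11 + 87 - 179) + (4 - 50/(-3)) = -81 + (4 - 50*(-⅓)) = -81 + (4 + 50/3) = -81 + 62/3 = -181/3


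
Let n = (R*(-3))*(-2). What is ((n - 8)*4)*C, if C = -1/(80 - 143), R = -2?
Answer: -80/63 ≈ -1.2698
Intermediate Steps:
n = -12 (n = -2*(-3)*(-2) = 6*(-2) = -12)
C = 1/63 (C = -1/(-63) = -1*(-1/63) = 1/63 ≈ 0.015873)
((n - 8)*4)*C = ((-12 - 8)*4)*(1/63) = -20*4*(1/63) = -80*1/63 = -80/63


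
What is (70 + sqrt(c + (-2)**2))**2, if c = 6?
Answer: (70 + sqrt(10))**2 ≈ 5352.7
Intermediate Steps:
(70 + sqrt(c + (-2)**2))**2 = (70 + sqrt(6 + (-2)**2))**2 = (70 + sqrt(6 + 4))**2 = (70 + sqrt(10))**2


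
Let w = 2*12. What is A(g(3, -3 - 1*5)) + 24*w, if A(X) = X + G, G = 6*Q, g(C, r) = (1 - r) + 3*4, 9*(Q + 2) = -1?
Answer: 1753/3 ≈ 584.33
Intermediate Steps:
Q = -19/9 (Q = -2 + (⅑)*(-1) = -2 - ⅑ = -19/9 ≈ -2.1111)
g(C, r) = 13 - r (g(C, r) = (1 - r) + 12 = 13 - r)
G = -38/3 (G = 6*(-19/9) = -38/3 ≈ -12.667)
w = 24
A(X) = -38/3 + X (A(X) = X - 38/3 = -38/3 + X)
A(g(3, -3 - 1*5)) + 24*w = (-38/3 + (13 - (-3 - 1*5))) + 24*24 = (-38/3 + (13 - (-3 - 5))) + 576 = (-38/3 + (13 - 1*(-8))) + 576 = (-38/3 + (13 + 8)) + 576 = (-38/3 + 21) + 576 = 25/3 + 576 = 1753/3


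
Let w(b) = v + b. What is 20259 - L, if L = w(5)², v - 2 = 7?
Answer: 20063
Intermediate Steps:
v = 9 (v = 2 + 7 = 9)
w(b) = 9 + b
L = 196 (L = (9 + 5)² = 14² = 196)
20259 - L = 20259 - 1*196 = 20259 - 196 = 20063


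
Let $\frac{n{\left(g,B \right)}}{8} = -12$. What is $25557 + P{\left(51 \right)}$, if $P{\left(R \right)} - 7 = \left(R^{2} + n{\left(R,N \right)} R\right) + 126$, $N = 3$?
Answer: $23395$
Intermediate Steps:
$n{\left(g,B \right)} = -96$ ($n{\left(g,B \right)} = 8 \left(-12\right) = -96$)
$P{\left(R \right)} = 133 + R^{2} - 96 R$ ($P{\left(R \right)} = 7 + \left(\left(R^{2} - 96 R\right) + 126\right) = 7 + \left(126 + R^{2} - 96 R\right) = 133 + R^{2} - 96 R$)
$25557 + P{\left(51 \right)} = 25557 + \left(133 + 51^{2} - 4896\right) = 25557 + \left(133 + 2601 - 4896\right) = 25557 - 2162 = 23395$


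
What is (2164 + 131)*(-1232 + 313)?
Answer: -2109105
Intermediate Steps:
(2164 + 131)*(-1232 + 313) = 2295*(-919) = -2109105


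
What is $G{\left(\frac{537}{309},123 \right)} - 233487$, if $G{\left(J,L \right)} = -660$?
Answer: $-234147$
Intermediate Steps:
$G{\left(\frac{537}{309},123 \right)} - 233487 = -660 - 233487 = -234147$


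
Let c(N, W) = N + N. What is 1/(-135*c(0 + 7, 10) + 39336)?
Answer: 1/37446 ≈ 2.6705e-5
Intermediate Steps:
c(N, W) = 2*N
1/(-135*c(0 + 7, 10) + 39336) = 1/(-270*(0 + 7) + 39336) = 1/(-270*7 + 39336) = 1/(-135*14 + 39336) = 1/(-1890 + 39336) = 1/37446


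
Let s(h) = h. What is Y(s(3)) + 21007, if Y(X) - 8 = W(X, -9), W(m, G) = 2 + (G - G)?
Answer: 21017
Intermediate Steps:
W(m, G) = 2 (W(m, G) = 2 + 0 = 2)
Y(X) = 10 (Y(X) = 8 + 2 = 10)
Y(s(3)) + 21007 = 10 + 21007 = 21017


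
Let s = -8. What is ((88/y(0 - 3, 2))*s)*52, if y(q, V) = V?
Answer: -18304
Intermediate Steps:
((88/y(0 - 3, 2))*s)*52 = ((88/2)*(-8))*52 = ((88*(½))*(-8))*52 = (44*(-8))*52 = -352*52 = -18304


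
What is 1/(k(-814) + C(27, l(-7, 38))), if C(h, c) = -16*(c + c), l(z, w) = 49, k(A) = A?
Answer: -1/2382 ≈ -0.00041982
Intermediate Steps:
C(h, c) = -32*c
1/(k(-814) + C(27, l(-7, 38))) = 1/(-814 - 32*49) = 1/(-814 - 1568) = 1/(-2382) = -1/2382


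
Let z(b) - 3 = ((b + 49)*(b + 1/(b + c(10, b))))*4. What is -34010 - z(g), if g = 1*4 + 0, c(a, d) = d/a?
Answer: -384001/11 ≈ -34909.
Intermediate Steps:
g = 4 (g = 4 + 0 = 4)
z(b) = 3 + 4*(49 + b)*(b + 10/(11*b)) (z(b) = 3 + ((b + 49)*(b + 1/(b + b/10)))*4 = 3 + ((49 + b)*(b + 1/(b + b*(⅒))))*4 = 3 + ((49 + b)*(b + 1/(b + b/10)))*4 = 3 + ((49 + b)*(b + 1/(11*b/10)))*4 = 3 + ((49 + b)*(b + 10/(11*b)))*4 = 3 + 4*(49 + b)*(b + 10/(11*b)))
-34010 - z(g) = -34010 - (73/11 + 4*4² + 196*4 + (1960/11)/4) = -34010 - (73/11 + 4*16 + 784 + (1960/11)*(¼)) = -34010 - (73/11 + 64 + 784 + 490/11) = -34010 - 1*9891/11 = -34010 - 9891/11 = -384001/11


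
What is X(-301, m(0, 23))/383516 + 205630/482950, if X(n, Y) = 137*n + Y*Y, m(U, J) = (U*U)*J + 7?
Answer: 210609466/661496615 ≈ 0.31838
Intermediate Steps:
m(U, J) = 7 + J*U² (m(U, J) = U²*J + 7 = J*U² + 7 = 7 + J*U²)
X(n, Y) = Y² + 137*n (X(n, Y) = 137*n + Y² = Y² + 137*n)
X(-301, m(0, 23))/383516 + 205630/482950 = ((7 + 23*0²)² + 137*(-301))/383516 + 205630/482950 = ((7 + 23*0)² - 41237)*(1/383516) + 205630*(1/482950) = ((7 + 0)² - 41237)*(1/383516) + 20563/48295 = (7² - 41237)*(1/383516) + 20563/48295 = (49 - 41237)*(1/383516) + 20563/48295 = -41188*1/383516 + 20563/48295 = -1471/13697 + 20563/48295 = 210609466/661496615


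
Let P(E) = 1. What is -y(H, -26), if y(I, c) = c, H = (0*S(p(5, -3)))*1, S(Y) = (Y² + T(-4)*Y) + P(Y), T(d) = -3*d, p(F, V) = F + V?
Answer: 26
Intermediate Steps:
S(Y) = 1 + Y² + 12*Y (S(Y) = (Y² + (-3*(-4))*Y) + 1 = (Y² + 12*Y) + 1 = 1 + Y² + 12*Y)
H = 0 (H = (0*(1 + (5 - 3)² + 12*(5 - 3)))*1 = (0*(1 + 2² + 12*2))*1 = (0*(1 + 4 + 24))*1 = (0*29)*1 = 0*1 = 0)
-y(H, -26) = -1*(-26) = 26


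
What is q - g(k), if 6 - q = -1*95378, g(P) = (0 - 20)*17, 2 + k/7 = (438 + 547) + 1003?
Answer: 95724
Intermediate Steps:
k = 13902 (k = -14 + 7*((438 + 547) + 1003) = -14 + 7*(985 + 1003) = -14 + 7*1988 = -14 + 13916 = 13902)
g(P) = -340 (g(P) = -20*17 = -340)
q = 95384 (q = 6 - (-1)*95378 = 6 - 1*(-95378) = 6 + 95378 = 95384)
q - g(k) = 95384 - 1*(-340) = 95384 + 340 = 95724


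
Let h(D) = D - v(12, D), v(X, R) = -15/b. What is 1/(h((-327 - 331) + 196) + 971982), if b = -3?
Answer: 1/971515 ≈ 1.0293e-6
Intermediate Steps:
v(X, R) = 5 (v(X, R) = -15/(-3) = -15*(-⅓) = 5)
h(D) = -5 + D (h(D) = D - 1*5 = D - 5 = -5 + D)
1/(h((-327 - 331) + 196) + 971982) = 1/((-5 + ((-327 - 331) + 196)) + 971982) = 1/((-5 + (-658 + 196)) + 971982) = 1/((-5 - 462) + 971982) = 1/(-467 + 971982) = 1/971515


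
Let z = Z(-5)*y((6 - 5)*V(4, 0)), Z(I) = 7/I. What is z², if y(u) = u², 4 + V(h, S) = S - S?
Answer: 12544/25 ≈ 501.76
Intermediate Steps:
V(h, S) = -4 (V(h, S) = -4 + (S - S) = -4 + 0 = -4)
z = -112/5 (z = (7/(-5))*((6 - 5)*(-4))² = (7*(-⅕))*(1*(-4))² = -7/5*(-4)² = -7/5*16 = -112/5 ≈ -22.400)
z² = (-112/5)² = 12544/25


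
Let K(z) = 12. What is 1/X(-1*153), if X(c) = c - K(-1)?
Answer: -1/165 ≈ -0.0060606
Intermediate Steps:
X(c) = -12 + c (X(c) = c - 1*12 = c - 12 = -12 + c)
1/X(-1*153) = 1/(-12 - 1*153) = 1/(-12 - 153) = 1/(-165) = -1/165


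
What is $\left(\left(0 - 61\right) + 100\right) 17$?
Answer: $663$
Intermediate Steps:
$\left(\left(0 - 61\right) + 100\right) 17 = \left(-61 + 100\right) 17 = 39 \cdot 17 = 663$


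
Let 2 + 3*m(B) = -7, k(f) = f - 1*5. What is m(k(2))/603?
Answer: -1/201 ≈ -0.0049751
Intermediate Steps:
k(f) = -5 + f (k(f) = f - 5 = -5 + f)
m(B) = -3 (m(B) = -2/3 + (1/3)*(-7) = -2/3 - 7/3 = -3)
m(k(2))/603 = -3/603 = -3*1/603 = -1/201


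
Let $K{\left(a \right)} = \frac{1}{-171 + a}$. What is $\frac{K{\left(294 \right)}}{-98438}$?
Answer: $- \frac{1}{12107874} \approx -8.2591 \cdot 10^{-8}$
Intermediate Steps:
$\frac{K{\left(294 \right)}}{-98438} = \frac{1}{\left(-171 + 294\right) \left(-98438\right)} = \frac{1}{123} \left(- \frac{1}{98438}\right) = - \frac{1}{12107874}$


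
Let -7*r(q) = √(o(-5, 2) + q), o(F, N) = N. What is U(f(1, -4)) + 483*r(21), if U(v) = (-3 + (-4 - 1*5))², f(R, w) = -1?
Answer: 144 - 69*√23 ≈ -186.91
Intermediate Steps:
r(q) = -√(2 + q)/7
U(v) = 144 (U(v) = (-3 + (-4 - 5))² = (-3 - 9)² = (-12)² = 144)
U(f(1, -4)) + 483*r(21) = 144 + 483*(-√(2 + 21)/7) = 144 + 483*(-√23/7) = 144 - 69*√23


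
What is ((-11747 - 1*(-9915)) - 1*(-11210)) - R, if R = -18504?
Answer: 27882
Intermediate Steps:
((-11747 - 1*(-9915)) - 1*(-11210)) - R = ((-11747 - 1*(-9915)) - 1*(-11210)) - 1*(-18504) = ((-11747 + 9915) + 11210) + 18504 = (-1832 + 11210) + 18504 = 9378 + 18504 = 27882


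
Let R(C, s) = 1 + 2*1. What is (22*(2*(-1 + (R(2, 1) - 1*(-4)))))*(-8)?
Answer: -2112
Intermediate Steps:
R(C, s) = 3 (R(C, s) = 1 + 2 = 3)
(22*(2*(-1 + (R(2, 1) - 1*(-4)))))*(-8) = (22*(2*(-1 + (3 - 1*(-4)))))*(-8) = (22*(2*(-1 + (3 + 4))))*(-8) = (22*(2*(-1 + 7)))*(-8) = (22*(2*6))*(-8) = (22*12)*(-8) = 264*(-8) = -2112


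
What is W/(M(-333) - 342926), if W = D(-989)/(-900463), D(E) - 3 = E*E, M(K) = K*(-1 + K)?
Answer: 244531/52160219738 ≈ 4.6881e-6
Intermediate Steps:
D(E) = 3 + E**2 (D(E) = 3 + E*E = 3 + E**2)
W = -978124/900463 (W = (3 + (-989)**2)/(-900463) = (3 + 978121)*(-1/900463) = 978124*(-1/900463) = -978124/900463 ≈ -1.0862)
W/(M(-333) - 342926) = -978124/(900463*(-333*(-1 - 333) - 342926)) = -978124/(900463*(-333*(-334) - 342926)) = -978124/(900463*(111222 - 342926)) = -978124/900463/(-231704) = -978124/900463*(-1/231704) = 244531/52160219738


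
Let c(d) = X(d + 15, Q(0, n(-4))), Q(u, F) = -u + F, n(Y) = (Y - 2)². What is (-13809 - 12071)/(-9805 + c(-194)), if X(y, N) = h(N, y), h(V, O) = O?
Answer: 3235/1248 ≈ 2.5921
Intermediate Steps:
n(Y) = (-2 + Y)²
Q(u, F) = F - u
X(y, N) = y
c(d) = 15 + d (c(d) = d + 15 = 15 + d)
(-13809 - 12071)/(-9805 + c(-194)) = (-13809 - 12071)/(-9805 + (15 - 194)) = -25880/(-9805 - 179) = -25880/(-9984) = -25880*(-1/9984) = 3235/1248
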